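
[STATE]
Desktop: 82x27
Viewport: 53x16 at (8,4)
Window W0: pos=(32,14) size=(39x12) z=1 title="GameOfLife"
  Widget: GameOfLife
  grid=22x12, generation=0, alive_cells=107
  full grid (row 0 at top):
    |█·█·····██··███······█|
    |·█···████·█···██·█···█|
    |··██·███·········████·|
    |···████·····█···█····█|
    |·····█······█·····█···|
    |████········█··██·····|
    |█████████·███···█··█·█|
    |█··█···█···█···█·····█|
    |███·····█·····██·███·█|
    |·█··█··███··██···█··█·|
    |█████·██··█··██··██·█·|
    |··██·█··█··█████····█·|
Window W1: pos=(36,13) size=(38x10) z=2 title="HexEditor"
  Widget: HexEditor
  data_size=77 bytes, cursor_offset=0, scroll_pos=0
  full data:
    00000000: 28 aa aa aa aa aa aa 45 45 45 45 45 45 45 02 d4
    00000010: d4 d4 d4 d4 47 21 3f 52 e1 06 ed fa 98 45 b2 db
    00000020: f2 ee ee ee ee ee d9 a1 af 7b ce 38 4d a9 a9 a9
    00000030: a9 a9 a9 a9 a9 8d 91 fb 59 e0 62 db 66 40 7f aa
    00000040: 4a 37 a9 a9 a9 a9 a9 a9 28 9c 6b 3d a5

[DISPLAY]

                                                     
                                                     
                                                     
                                                     
                                                     
                                                     
                                                     
                                                     
                                                     
                            ┏━━━━━━━━━━━━━━━━━━━━━━━━
                        ┏━━━┃ HexEditor              
                        ┃ Ga┠────────────────────────
                        ┠───┃00000000  28 aa aa aa aa
                        ┃Gen┃00000010  d4 d4 d4 d4 47
                        ┃··█┃00000020  f2 ee ee ee ee
                        ┃···┃00000030  a9 a9 a9 a9 a9


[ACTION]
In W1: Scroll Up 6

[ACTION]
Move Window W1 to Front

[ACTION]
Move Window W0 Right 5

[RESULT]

                                                     
                                                     
                                                     
                                                     
                                                     
                                                     
                                                     
                                                     
                                                     
                            ┏━━━━━━━━━━━━━━━━━━━━━━━━
                            ┃ HexEditor              
                            ┠────────────────────────
                            ┃00000000  28 aa aa aa aa
                            ┃00000010  d4 d4 d4 d4 47
                            ┃00000020  f2 ee ee ee ee
                            ┃00000030  a9 a9 a9 a9 a9


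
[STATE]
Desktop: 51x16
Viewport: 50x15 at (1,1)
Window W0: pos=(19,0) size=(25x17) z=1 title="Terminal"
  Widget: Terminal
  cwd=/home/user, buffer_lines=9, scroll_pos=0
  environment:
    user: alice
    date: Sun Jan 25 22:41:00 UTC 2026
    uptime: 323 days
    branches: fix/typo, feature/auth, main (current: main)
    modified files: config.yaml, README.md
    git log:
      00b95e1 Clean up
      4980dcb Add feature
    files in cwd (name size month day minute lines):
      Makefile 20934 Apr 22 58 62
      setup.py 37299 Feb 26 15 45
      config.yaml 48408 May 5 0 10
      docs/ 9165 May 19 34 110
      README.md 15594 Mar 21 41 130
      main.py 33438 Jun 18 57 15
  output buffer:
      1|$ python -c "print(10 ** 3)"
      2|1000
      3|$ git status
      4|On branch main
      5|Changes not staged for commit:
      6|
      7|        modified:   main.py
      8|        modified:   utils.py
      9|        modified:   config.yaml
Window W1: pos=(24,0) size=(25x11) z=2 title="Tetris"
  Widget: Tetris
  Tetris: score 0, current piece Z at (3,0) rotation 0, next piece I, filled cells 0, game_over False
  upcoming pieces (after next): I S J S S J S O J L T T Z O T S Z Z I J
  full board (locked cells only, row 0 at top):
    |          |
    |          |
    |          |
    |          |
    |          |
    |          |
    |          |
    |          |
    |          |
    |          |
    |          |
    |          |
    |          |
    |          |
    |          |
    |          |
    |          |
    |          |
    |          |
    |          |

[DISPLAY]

                  ┃ Ter┃ Tetris                ┃  
                  ┠────┠───────────────────────┨  
                  ┃$ py┃          │Next:       ┃  
                  ┃1000┃          │████        ┃  
                  ┃$ gi┃          │            ┃  
                  ┃On b┃          │            ┃  
                  ┃Chan┃          │            ┃  
                  ┃    ┃          │            ┃  
                  ┃    ┃          │Score:      ┃  
                  ┃    ┗━━━━━━━━━━━━━━━━━━━━━━━┛  
                  ┃        modified:   con┃       
                  ┃$ █                    ┃       
                  ┃                       ┃       
                  ┃                       ┃       
                  ┃                       ┃       


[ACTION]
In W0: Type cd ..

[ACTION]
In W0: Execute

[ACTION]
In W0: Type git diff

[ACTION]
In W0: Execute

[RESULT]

                  ┃ Ter┃ Tetris                ┃  
                  ┠────┠───────────────────────┨  
                  ┃    ┃          │Next:       ┃  
                  ┃    ┃          │████        ┃  
                  ┃    ┃          │            ┃  
                  ┃$ cd┃          │            ┃  
                  ┃    ┃          │            ┃  
                  ┃$ gi┃          │            ┃  
                  ┃diff┃          │Score:      ┃  
                  ┃--- ┗━━━━━━━━━━━━━━━━━━━━━━━┛  
                  ┃+++ b/main.py          ┃       
                  ┃@@ -1,3 +1,4 @@        ┃       
                  ┃+# updated             ┃       
                  ┃ import sys            ┃       
                  ┃$ █                    ┃       


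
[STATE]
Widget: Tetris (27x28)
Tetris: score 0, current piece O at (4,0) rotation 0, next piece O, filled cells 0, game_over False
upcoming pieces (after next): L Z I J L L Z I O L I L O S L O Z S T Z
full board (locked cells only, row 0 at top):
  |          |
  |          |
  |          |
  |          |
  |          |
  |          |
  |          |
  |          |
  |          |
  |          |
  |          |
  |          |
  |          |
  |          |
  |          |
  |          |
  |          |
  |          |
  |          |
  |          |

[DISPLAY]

    ▓▓    │Next:           
    ▓▓    │▓▓              
          │▓▓              
          │                
          │                
          │                
          │Score:          
          │0               
          │                
          │                
          │                
          │                
          │                
          │                
          │                
          │                
          │                
          │                
          │                
          │                
          │                
          │                
          │                
          │                
          │                
          │                
          │                
          │                


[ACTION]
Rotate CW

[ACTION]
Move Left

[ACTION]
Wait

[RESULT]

          │Next:           
   ▓▓     │▓▓              
   ▓▓     │▓▓              
          │                
          │                
          │                
          │Score:          
          │0               
          │                
          │                
          │                
          │                
          │                
          │                
          │                
          │                
          │                
          │                
          │                
          │                
          │                
          │                
          │                
          │                
          │                
          │                
          │                
          │                


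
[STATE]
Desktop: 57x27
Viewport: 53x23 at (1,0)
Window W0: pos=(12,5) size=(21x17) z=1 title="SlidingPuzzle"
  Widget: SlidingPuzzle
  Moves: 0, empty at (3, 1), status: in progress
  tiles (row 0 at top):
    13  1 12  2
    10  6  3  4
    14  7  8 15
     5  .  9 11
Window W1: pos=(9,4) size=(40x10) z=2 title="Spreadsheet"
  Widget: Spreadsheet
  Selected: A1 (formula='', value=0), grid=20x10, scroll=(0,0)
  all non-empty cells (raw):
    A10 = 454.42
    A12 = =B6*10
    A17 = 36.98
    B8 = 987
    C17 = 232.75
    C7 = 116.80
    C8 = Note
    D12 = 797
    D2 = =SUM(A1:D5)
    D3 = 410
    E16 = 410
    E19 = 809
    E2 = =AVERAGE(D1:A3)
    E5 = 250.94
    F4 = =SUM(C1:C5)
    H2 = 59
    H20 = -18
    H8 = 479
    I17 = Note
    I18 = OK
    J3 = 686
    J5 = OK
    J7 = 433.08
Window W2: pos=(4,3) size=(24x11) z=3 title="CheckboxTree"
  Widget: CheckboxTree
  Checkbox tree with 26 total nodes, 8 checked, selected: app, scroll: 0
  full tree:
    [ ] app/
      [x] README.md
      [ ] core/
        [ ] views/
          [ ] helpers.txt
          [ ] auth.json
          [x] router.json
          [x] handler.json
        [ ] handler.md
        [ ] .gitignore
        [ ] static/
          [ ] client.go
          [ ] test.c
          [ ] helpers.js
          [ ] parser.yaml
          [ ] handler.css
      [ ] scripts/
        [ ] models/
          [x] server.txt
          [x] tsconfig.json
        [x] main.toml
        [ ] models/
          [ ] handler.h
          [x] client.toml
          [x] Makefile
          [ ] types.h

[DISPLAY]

                                                     
                                                     
                                                     
   ┏━━━━━━━━━━━━━━━━━━━━━━┓                          
   ┃ CheckboxTree         ┃━━━━━━━━━━━━━━━━━━━━┓     
   ┠──────────────────────┨                    ┃     
   ┃>[-] app/             ┃────────────────────┨     
   ┃   [x] README.md      ┃                    ┃     
   ┃   [-] core/          ┃     C       D      ┃     
   ┃     [-] views/       ┃--------------------┃     
   ┃       [ ] helpers.txt┃ 0       0       0  ┃     
   ┃       [ ] auth.json  ┃ 0       0#CIRC!  #C┃     
   ┃       [x] router.json┃ 0       0     410  ┃     
   ┗━━━━━━━━━━━━━━━━━━━━━━┛━━━━━━━━━━━━━━━━━━━━┛     
           ┃├────┼────┼────┼───┃                     
           ┃│  5 │    │  9 │ 11┃                     
           ┃└────┴────┴────┴───┃                     
           ┃Moves: 0           ┃                     
           ┃                   ┃                     
           ┃                   ┃                     
           ┃                   ┃                     
           ┗━━━━━━━━━━━━━━━━━━━┛                     
                                                     


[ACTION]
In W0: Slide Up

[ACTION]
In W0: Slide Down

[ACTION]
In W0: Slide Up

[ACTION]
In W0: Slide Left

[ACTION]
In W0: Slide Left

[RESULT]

                                                     
                                                     
                                                     
   ┏━━━━━━━━━━━━━━━━━━━━━━┓                          
   ┃ CheckboxTree         ┃━━━━━━━━━━━━━━━━━━━━┓     
   ┠──────────────────────┨                    ┃     
   ┃>[-] app/             ┃────────────────────┨     
   ┃   [x] README.md      ┃                    ┃     
   ┃   [-] core/          ┃     C       D      ┃     
   ┃     [-] views/       ┃--------------------┃     
   ┃       [ ] helpers.txt┃ 0       0       0  ┃     
   ┃       [ ] auth.json  ┃ 0       0#CIRC!  #C┃     
   ┃       [x] router.json┃ 0       0     410  ┃     
   ┗━━━━━━━━━━━━━━━━━━━━━━┛━━━━━━━━━━━━━━━━━━━━┛     
           ┃├────┼────┼────┼───┃                     
           ┃│  5 │  9 │ 11 │   ┃                     
           ┃└────┴────┴────┴───┃                     
           ┃Moves: 4           ┃                     
           ┃                   ┃                     
           ┃                   ┃                     
           ┃                   ┃                     
           ┗━━━━━━━━━━━━━━━━━━━┛                     
                                                     


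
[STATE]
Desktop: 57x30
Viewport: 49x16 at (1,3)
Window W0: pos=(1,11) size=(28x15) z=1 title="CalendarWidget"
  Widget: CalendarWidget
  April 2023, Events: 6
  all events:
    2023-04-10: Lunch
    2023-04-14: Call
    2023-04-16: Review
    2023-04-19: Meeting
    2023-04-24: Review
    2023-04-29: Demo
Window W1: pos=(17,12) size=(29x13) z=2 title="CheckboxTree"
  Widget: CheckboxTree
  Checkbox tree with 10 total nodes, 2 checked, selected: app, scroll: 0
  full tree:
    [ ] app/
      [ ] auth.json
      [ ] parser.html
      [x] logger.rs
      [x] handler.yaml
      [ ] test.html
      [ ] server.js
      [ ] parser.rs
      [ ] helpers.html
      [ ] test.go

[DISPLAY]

                                                 
                                                 
                                                 
                                                 
                                                 
                                                 
                                                 
                                                 
┏━━━━━━━━━━━━━━━━━━━━━━━━━━┓                     
┃ CalendarWidget┏━━━━━━━━━━━━━━━━━━━━━━━━━━━┓    
┠───────────────┃ CheckboxTree              ┃    
┃        April 2┠───────────────────────────┨    
┃Mo Tu We Th Fr ┃>[-] app/                  ┃    
┃               ┃   [ ] auth.json           ┃    
┃ 3  4  5  6  7 ┃   [ ] parser.html         ┃    
┃10* 11 12 13 14┃   [x] logger.rs           ┃    


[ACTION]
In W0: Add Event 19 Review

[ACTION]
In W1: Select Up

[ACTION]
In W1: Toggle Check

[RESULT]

                                                 
                                                 
                                                 
                                                 
                                                 
                                                 
                                                 
                                                 
┏━━━━━━━━━━━━━━━━━━━━━━━━━━┓                     
┃ CalendarWidget┏━━━━━━━━━━━━━━━━━━━━━━━━━━━┓    
┠───────────────┃ CheckboxTree              ┃    
┃        April 2┠───────────────────────────┨    
┃Mo Tu We Th Fr ┃>[x] app/                  ┃    
┃               ┃   [x] auth.json           ┃    
┃ 3  4  5  6  7 ┃   [x] parser.html         ┃    
┃10* 11 12 13 14┃   [x] logger.rs           ┃    


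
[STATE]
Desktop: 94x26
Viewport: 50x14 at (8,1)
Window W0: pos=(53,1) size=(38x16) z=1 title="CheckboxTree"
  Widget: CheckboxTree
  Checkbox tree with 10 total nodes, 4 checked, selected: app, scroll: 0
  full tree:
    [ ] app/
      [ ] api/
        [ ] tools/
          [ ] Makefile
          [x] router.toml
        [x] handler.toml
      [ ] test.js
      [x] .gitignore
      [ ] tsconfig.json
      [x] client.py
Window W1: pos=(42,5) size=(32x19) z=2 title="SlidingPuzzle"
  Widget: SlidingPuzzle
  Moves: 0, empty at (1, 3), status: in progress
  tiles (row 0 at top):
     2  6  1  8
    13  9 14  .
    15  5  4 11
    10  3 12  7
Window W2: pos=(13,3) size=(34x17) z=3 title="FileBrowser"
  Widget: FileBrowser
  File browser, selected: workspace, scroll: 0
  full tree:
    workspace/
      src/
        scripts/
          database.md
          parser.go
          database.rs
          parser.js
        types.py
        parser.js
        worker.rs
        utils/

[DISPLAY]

                                             ┏━━━━
                                             ┃ Che
     ┏━━━━━━━━━━━━━━━━━━━━━━━━━━━━━━━━┓      ┠────
     ┃ FileBrowser                    ┃      ┃>[-]
     ┠────────────────────────────────┨━━━━━━━━━━━
     ┃> [-] workspace/                ┃dingPuzzle 
     ┃    [+] src/                    ┃───────────
     ┃                                ┃─┬────┬────
     ┃                                ┃ │  6 │  1 
     ┃                                ┃─┼────┼────
     ┃                                ┃ │  9 │ 14 
     ┃                                ┃─┼────┼────
     ┃                                ┃ │  5 │  4 
     ┃                                ┃─┼────┼────


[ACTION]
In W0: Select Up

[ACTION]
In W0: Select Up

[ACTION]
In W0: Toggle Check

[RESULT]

                                             ┏━━━━
                                             ┃ Che
     ┏━━━━━━━━━━━━━━━━━━━━━━━━━━━━━━━━┓      ┠────
     ┃ FileBrowser                    ┃      ┃>[x]
     ┠────────────────────────────────┨━━━━━━━━━━━
     ┃> [-] workspace/                ┃dingPuzzle 
     ┃    [+] src/                    ┃───────────
     ┃                                ┃─┬────┬────
     ┃                                ┃ │  6 │  1 
     ┃                                ┃─┼────┼────
     ┃                                ┃ │  9 │ 14 
     ┃                                ┃─┼────┼────
     ┃                                ┃ │  5 │  4 
     ┃                                ┃─┼────┼────


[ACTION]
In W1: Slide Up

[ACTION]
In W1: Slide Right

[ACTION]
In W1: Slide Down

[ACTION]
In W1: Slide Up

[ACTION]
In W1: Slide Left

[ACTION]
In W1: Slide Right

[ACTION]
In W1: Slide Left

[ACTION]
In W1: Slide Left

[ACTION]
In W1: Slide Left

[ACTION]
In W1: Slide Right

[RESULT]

                                             ┏━━━━
                                             ┃ Che
     ┏━━━━━━━━━━━━━━━━━━━━━━━━━━━━━━━━┓      ┠────
     ┃ FileBrowser                    ┃      ┃>[x]
     ┠────────────────────────────────┨━━━━━━━━━━━
     ┃> [-] workspace/                ┃dingPuzzle 
     ┃    [+] src/                    ┃───────────
     ┃                                ┃─┬────┬────
     ┃                                ┃ │  6 │  1 
     ┃                                ┃─┼────┼────
     ┃                                ┃ │  9 │ 14 
     ┃                                ┃─┼────┼────
     ┃                                ┃ │  5 │    
     ┃                                ┃─┼────┼────


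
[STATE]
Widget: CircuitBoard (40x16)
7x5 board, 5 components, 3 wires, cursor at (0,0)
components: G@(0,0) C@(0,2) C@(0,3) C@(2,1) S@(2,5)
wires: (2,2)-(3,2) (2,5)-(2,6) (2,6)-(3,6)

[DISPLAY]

   0 1 2 3 4 5 6                        
0  [G]      C   C                       
                                        
1                                       
                                        
2       C   ·           S ─ ·           
            │               │           
3           ·               ·           
                                        
4                                       
Cursor: (0,0)                           
                                        
                                        
                                        
                                        
                                        


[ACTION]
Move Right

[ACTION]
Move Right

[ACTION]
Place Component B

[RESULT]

   0 1 2 3 4 5 6                        
0   G      [B]  C                       
                                        
1                                       
                                        
2       C   ·           S ─ ·           
            │               │           
3           ·               ·           
                                        
4                                       
Cursor: (0,2)                           
                                        
                                        
                                        
                                        
                                        


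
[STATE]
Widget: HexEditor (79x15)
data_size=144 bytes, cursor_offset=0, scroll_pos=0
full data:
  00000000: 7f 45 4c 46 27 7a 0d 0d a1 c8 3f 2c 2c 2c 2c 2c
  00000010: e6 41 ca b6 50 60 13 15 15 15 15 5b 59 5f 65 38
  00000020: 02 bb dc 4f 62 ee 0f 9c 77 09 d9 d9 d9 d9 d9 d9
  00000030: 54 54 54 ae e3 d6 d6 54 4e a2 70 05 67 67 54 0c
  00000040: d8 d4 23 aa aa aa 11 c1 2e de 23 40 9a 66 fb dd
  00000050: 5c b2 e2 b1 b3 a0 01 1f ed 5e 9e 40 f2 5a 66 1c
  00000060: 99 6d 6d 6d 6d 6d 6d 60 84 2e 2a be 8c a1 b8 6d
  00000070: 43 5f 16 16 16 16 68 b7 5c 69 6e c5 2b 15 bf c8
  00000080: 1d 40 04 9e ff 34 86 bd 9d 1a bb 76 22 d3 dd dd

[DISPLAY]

00000000  7F 45 4c 46 27 7a 0d 0d  a1 c8 3f 2c 2c 2c 2c 2c  |.ELF'z....?,,,,,| 
00000010  e6 41 ca b6 50 60 13 15  15 15 15 5b 59 5f 65 38  |.A..P`.....[Y_e8| 
00000020  02 bb dc 4f 62 ee 0f 9c  77 09 d9 d9 d9 d9 d9 d9  |...Ob...w.......| 
00000030  54 54 54 ae e3 d6 d6 54  4e a2 70 05 67 67 54 0c  |TTT....TN.p.ggT.| 
00000040  d8 d4 23 aa aa aa 11 c1  2e de 23 40 9a 66 fb dd  |..#.......#@.f..| 
00000050  5c b2 e2 b1 b3 a0 01 1f  ed 5e 9e 40 f2 5a 66 1c  |\........^.@.Zf.| 
00000060  99 6d 6d 6d 6d 6d 6d 60  84 2e 2a be 8c a1 b8 6d  |.mmmmmm`..*....m| 
00000070  43 5f 16 16 16 16 68 b7  5c 69 6e c5 2b 15 bf c8  |C_....h.\in.+...| 
00000080  1d 40 04 9e ff 34 86 bd  9d 1a bb 76 22 d3 dd dd  |.@...4.....v"...| 
                                                                               
                                                                               
                                                                               
                                                                               
                                                                               
                                                                               


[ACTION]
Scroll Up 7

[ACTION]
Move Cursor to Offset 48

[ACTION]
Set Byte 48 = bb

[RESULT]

00000000  7f 45 4c 46 27 7a 0d 0d  a1 c8 3f 2c 2c 2c 2c 2c  |.ELF'z....?,,,,,| 
00000010  e6 41 ca b6 50 60 13 15  15 15 15 5b 59 5f 65 38  |.A..P`.....[Y_e8| 
00000020  02 bb dc 4f 62 ee 0f 9c  77 09 d9 d9 d9 d9 d9 d9  |...Ob...w.......| 
00000030  BB 54 54 ae e3 d6 d6 54  4e a2 70 05 67 67 54 0c  |.TT....TN.p.ggT.| 
00000040  d8 d4 23 aa aa aa 11 c1  2e de 23 40 9a 66 fb dd  |..#.......#@.f..| 
00000050  5c b2 e2 b1 b3 a0 01 1f  ed 5e 9e 40 f2 5a 66 1c  |\........^.@.Zf.| 
00000060  99 6d 6d 6d 6d 6d 6d 60  84 2e 2a be 8c a1 b8 6d  |.mmmmmm`..*....m| 
00000070  43 5f 16 16 16 16 68 b7  5c 69 6e c5 2b 15 bf c8  |C_....h.\in.+...| 
00000080  1d 40 04 9e ff 34 86 bd  9d 1a bb 76 22 d3 dd dd  |.@...4.....v"...| 
                                                                               
                                                                               
                                                                               
                                                                               
                                                                               
                                                                               


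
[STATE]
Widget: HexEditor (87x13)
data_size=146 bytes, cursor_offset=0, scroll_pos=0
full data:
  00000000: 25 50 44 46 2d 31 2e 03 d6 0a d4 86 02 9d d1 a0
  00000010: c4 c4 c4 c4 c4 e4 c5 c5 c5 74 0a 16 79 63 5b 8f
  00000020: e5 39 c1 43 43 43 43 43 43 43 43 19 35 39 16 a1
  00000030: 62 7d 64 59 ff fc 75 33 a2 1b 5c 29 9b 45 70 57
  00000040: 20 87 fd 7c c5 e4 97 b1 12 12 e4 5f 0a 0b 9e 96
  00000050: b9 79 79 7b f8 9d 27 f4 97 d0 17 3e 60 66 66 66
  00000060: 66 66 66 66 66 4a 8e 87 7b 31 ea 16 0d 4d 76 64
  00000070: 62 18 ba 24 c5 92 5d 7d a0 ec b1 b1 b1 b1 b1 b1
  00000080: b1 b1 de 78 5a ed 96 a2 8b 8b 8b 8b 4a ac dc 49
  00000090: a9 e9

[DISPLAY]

00000000  25 50 44 46 2d 31 2e 03  d6 0a d4 86 02 9d d1 a0  |%PDF-1..........|         
00000010  c4 c4 c4 c4 c4 e4 c5 c5  c5 74 0a 16 79 63 5b 8f  |.........t..yc[.|         
00000020  e5 39 c1 43 43 43 43 43  43 43 43 19 35 39 16 a1  |.9.CCCCCCCC.59..|         
00000030  62 7d 64 59 ff fc 75 33  a2 1b 5c 29 9b 45 70 57  |b}dY..u3..\).EpW|         
00000040  20 87 fd 7c c5 e4 97 b1  12 12 e4 5f 0a 0b 9e 96  | ..|......._....|         
00000050  b9 79 79 7b f8 9d 27 f4  97 d0 17 3e 60 66 66 66  |.yy{..'....>`fff|         
00000060  66 66 66 66 66 4a 8e 87  7b 31 ea 16 0d 4d 76 64  |fffffJ..{1...Mvd|         
00000070  62 18 ba 24 c5 92 5d 7d  a0 ec b1 b1 b1 b1 b1 b1  |b..$..]}........|         
00000080  b1 b1 de 78 5a ed 96 a2  8b 8b 8b 8b 4a ac dc 49  |...xZ.......J..I|         
00000090  a9 e9                                             |..              |         
                                                                                       
                                                                                       
                                                                                       


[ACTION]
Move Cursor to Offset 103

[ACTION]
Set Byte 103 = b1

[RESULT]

00000000  25 50 44 46 2d 31 2e 03  d6 0a d4 86 02 9d d1 a0  |%PDF-1..........|         
00000010  c4 c4 c4 c4 c4 e4 c5 c5  c5 74 0a 16 79 63 5b 8f  |.........t..yc[.|         
00000020  e5 39 c1 43 43 43 43 43  43 43 43 19 35 39 16 a1  |.9.CCCCCCCC.59..|         
00000030  62 7d 64 59 ff fc 75 33  a2 1b 5c 29 9b 45 70 57  |b}dY..u3..\).EpW|         
00000040  20 87 fd 7c c5 e4 97 b1  12 12 e4 5f 0a 0b 9e 96  | ..|......._....|         
00000050  b9 79 79 7b f8 9d 27 f4  97 d0 17 3e 60 66 66 66  |.yy{..'....>`fff|         
00000060  66 66 66 66 66 4a 8e B1  7b 31 ea 16 0d 4d 76 64  |fffffJ..{1...Mvd|         
00000070  62 18 ba 24 c5 92 5d 7d  a0 ec b1 b1 b1 b1 b1 b1  |b..$..]}........|         
00000080  b1 b1 de 78 5a ed 96 a2  8b 8b 8b 8b 4a ac dc 49  |...xZ.......J..I|         
00000090  a9 e9                                             |..              |         
                                                                                       
                                                                                       
                                                                                       


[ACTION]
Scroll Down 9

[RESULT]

00000090  a9 e9                                             |..              |         
                                                                                       
                                                                                       
                                                                                       
                                                                                       
                                                                                       
                                                                                       
                                                                                       
                                                                                       
                                                                                       
                                                                                       
                                                                                       
                                                                                       


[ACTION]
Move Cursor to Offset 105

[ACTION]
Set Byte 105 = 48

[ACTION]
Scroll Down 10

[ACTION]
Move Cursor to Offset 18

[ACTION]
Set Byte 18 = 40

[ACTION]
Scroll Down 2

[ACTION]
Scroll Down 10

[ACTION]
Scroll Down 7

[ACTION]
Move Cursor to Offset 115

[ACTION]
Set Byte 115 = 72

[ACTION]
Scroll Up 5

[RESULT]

00000040  20 87 fd 7c c5 e4 97 b1  12 12 e4 5f 0a 0b 9e 96  | ..|......._....|         
00000050  b9 79 79 7b f8 9d 27 f4  97 d0 17 3e 60 66 66 66  |.yy{..'....>`fff|         
00000060  66 66 66 66 66 4a 8e b1  7b 48 ea 16 0d 4d 76 64  |fffffJ..{H...Mvd|         
00000070  62 18 ba 72 c5 92 5d 7d  a0 ec b1 b1 b1 b1 b1 b1  |b..r..]}........|         
00000080  b1 b1 de 78 5a ed 96 a2  8b 8b 8b 8b 4a ac dc 49  |...xZ.......J..I|         
00000090  a9 e9                                             |..              |         
                                                                                       
                                                                                       
                                                                                       
                                                                                       
                                                                                       
                                                                                       
                                                                                       


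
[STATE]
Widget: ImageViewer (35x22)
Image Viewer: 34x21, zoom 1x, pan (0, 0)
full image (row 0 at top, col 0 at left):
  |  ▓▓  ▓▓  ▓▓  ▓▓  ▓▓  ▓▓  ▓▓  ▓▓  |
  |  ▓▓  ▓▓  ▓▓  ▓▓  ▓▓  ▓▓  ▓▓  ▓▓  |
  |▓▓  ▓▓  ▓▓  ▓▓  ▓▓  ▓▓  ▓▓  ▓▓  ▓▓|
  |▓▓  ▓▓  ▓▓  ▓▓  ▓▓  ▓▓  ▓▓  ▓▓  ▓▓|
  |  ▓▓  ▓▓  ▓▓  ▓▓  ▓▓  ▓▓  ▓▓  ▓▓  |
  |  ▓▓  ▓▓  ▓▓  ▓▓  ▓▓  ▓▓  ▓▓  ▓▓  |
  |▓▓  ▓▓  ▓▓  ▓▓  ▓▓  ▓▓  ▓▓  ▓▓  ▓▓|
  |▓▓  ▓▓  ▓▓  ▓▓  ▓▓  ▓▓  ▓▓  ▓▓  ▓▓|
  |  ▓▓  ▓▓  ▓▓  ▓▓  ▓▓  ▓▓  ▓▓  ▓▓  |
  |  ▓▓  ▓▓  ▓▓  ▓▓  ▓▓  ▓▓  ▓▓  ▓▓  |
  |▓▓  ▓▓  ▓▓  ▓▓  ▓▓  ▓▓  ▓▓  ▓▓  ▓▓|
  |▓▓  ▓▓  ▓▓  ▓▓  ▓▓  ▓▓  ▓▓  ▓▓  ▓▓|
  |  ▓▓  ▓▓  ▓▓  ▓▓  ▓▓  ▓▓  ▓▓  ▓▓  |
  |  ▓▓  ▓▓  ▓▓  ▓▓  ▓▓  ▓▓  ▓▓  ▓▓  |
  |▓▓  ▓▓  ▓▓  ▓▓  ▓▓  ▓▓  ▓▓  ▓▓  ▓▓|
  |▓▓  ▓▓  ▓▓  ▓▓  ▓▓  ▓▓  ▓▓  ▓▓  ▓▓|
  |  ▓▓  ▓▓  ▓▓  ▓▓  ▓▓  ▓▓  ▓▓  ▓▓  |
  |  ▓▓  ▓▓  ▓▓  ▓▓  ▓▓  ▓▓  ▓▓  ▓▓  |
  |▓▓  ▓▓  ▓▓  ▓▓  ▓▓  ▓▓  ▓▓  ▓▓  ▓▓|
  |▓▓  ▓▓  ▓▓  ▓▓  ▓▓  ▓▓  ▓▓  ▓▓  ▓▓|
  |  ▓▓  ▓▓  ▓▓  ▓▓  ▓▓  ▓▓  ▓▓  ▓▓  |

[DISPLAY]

  ▓▓  ▓▓  ▓▓  ▓▓  ▓▓  ▓▓  ▓▓  ▓▓   
  ▓▓  ▓▓  ▓▓  ▓▓  ▓▓  ▓▓  ▓▓  ▓▓   
▓▓  ▓▓  ▓▓  ▓▓  ▓▓  ▓▓  ▓▓  ▓▓  ▓▓ 
▓▓  ▓▓  ▓▓  ▓▓  ▓▓  ▓▓  ▓▓  ▓▓  ▓▓ 
  ▓▓  ▓▓  ▓▓  ▓▓  ▓▓  ▓▓  ▓▓  ▓▓   
  ▓▓  ▓▓  ▓▓  ▓▓  ▓▓  ▓▓  ▓▓  ▓▓   
▓▓  ▓▓  ▓▓  ▓▓  ▓▓  ▓▓  ▓▓  ▓▓  ▓▓ 
▓▓  ▓▓  ▓▓  ▓▓  ▓▓  ▓▓  ▓▓  ▓▓  ▓▓ 
  ▓▓  ▓▓  ▓▓  ▓▓  ▓▓  ▓▓  ▓▓  ▓▓   
  ▓▓  ▓▓  ▓▓  ▓▓  ▓▓  ▓▓  ▓▓  ▓▓   
▓▓  ▓▓  ▓▓  ▓▓  ▓▓  ▓▓  ▓▓  ▓▓  ▓▓ 
▓▓  ▓▓  ▓▓  ▓▓  ▓▓  ▓▓  ▓▓  ▓▓  ▓▓ 
  ▓▓  ▓▓  ▓▓  ▓▓  ▓▓  ▓▓  ▓▓  ▓▓   
  ▓▓  ▓▓  ▓▓  ▓▓  ▓▓  ▓▓  ▓▓  ▓▓   
▓▓  ▓▓  ▓▓  ▓▓  ▓▓  ▓▓  ▓▓  ▓▓  ▓▓ 
▓▓  ▓▓  ▓▓  ▓▓  ▓▓  ▓▓  ▓▓  ▓▓  ▓▓ 
  ▓▓  ▓▓  ▓▓  ▓▓  ▓▓  ▓▓  ▓▓  ▓▓   
  ▓▓  ▓▓  ▓▓  ▓▓  ▓▓  ▓▓  ▓▓  ▓▓   
▓▓  ▓▓  ▓▓  ▓▓  ▓▓  ▓▓  ▓▓  ▓▓  ▓▓ 
▓▓  ▓▓  ▓▓  ▓▓  ▓▓  ▓▓  ▓▓  ▓▓  ▓▓ 
  ▓▓  ▓▓  ▓▓  ▓▓  ▓▓  ▓▓  ▓▓  ▓▓   
                                   


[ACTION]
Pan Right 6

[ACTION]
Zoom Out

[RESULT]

▓▓  ▓▓  ▓▓  ▓▓  ▓▓  ▓▓  ▓▓         
▓▓  ▓▓  ▓▓  ▓▓  ▓▓  ▓▓  ▓▓         
  ▓▓  ▓▓  ▓▓  ▓▓  ▓▓  ▓▓  ▓▓       
  ▓▓  ▓▓  ▓▓  ▓▓  ▓▓  ▓▓  ▓▓       
▓▓  ▓▓  ▓▓  ▓▓  ▓▓  ▓▓  ▓▓         
▓▓  ▓▓  ▓▓  ▓▓  ▓▓  ▓▓  ▓▓         
  ▓▓  ▓▓  ▓▓  ▓▓  ▓▓  ▓▓  ▓▓       
  ▓▓  ▓▓  ▓▓  ▓▓  ▓▓  ▓▓  ▓▓       
▓▓  ▓▓  ▓▓  ▓▓  ▓▓  ▓▓  ▓▓         
▓▓  ▓▓  ▓▓  ▓▓  ▓▓  ▓▓  ▓▓         
  ▓▓  ▓▓  ▓▓  ▓▓  ▓▓  ▓▓  ▓▓       
  ▓▓  ▓▓  ▓▓  ▓▓  ▓▓  ▓▓  ▓▓       
▓▓  ▓▓  ▓▓  ▓▓  ▓▓  ▓▓  ▓▓         
▓▓  ▓▓  ▓▓  ▓▓  ▓▓  ▓▓  ▓▓         
  ▓▓  ▓▓  ▓▓  ▓▓  ▓▓  ▓▓  ▓▓       
  ▓▓  ▓▓  ▓▓  ▓▓  ▓▓  ▓▓  ▓▓       
▓▓  ▓▓  ▓▓  ▓▓  ▓▓  ▓▓  ▓▓         
▓▓  ▓▓  ▓▓  ▓▓  ▓▓  ▓▓  ▓▓         
  ▓▓  ▓▓  ▓▓  ▓▓  ▓▓  ▓▓  ▓▓       
  ▓▓  ▓▓  ▓▓  ▓▓  ▓▓  ▓▓  ▓▓       
▓▓  ▓▓  ▓▓  ▓▓  ▓▓  ▓▓  ▓▓         
                                   


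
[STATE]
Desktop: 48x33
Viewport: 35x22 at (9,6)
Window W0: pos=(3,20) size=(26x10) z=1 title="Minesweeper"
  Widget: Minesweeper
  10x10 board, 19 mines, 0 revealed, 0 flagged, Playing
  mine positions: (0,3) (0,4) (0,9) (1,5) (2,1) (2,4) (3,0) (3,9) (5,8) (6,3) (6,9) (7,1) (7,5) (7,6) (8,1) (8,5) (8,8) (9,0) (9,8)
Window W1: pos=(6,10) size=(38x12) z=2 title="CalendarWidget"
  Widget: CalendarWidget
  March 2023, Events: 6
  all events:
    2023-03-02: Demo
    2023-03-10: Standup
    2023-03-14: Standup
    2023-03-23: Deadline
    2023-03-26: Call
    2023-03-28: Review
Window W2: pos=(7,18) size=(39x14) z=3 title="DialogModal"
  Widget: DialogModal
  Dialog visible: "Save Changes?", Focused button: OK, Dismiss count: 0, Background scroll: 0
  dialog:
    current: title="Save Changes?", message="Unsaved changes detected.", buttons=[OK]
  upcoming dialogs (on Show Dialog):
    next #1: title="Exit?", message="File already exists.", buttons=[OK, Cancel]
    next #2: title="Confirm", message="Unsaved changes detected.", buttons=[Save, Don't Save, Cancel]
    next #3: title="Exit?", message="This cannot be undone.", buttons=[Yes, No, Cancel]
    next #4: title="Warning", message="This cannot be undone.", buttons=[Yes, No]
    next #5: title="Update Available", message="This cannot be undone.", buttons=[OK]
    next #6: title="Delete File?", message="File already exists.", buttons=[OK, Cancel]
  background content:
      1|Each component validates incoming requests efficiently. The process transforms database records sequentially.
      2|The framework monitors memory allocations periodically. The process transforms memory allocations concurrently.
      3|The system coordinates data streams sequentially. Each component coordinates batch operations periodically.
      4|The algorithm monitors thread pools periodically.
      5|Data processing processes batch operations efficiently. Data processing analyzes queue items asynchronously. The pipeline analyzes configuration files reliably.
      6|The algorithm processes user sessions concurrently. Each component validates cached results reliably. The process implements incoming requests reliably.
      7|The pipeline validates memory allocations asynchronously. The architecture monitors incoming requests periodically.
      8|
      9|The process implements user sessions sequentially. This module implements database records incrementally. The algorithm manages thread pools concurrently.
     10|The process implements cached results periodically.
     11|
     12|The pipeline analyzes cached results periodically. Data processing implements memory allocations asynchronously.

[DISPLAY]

                                   
                                   
                                   
                                   
━━━━━━━━━━━━━━━━━━━━━━━━━━━━━━━━━━┓
alendarWidget                     ┃
──────────────────────────────────┨
           March 2023             ┃
 Tu We Th Fr Sa Su                ┃
     1  2*  3  4  5               ┃
  7  8  9 10* 11 12               ┃
 14* 15 16 17 18 19               ┃
━━━━━━━━━━━━━━━━━━━━━━━━━━━━━━━━━━━
DialogModal                        
───────────────────────────────────
ach component validates incoming re
he framework monitors memory alloca
he ┌───────────────────────────┐ms 
he │       Save Changes?       │ls 
ata│ Unsaved changes detected. │per
he │            [OK]           │ion
he └───────────────────────────┘oca


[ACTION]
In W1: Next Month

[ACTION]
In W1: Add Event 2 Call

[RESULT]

                                   
                                   
                                   
                                   
━━━━━━━━━━━━━━━━━━━━━━━━━━━━━━━━━━┓
alendarWidget                     ┃
──────────────────────────────────┨
           April 2023             ┃
 Tu We Th Fr Sa Su                ┃
              1  2*               ┃
  4  5  6  7  8  9                ┃
 11 12 13 14 15 16                ┃
━━━━━━━━━━━━━━━━━━━━━━━━━━━━━━━━━━━
DialogModal                        
───────────────────────────────────
ach component validates incoming re
he framework monitors memory alloca
he ┌───────────────────────────┐ms 
he │       Save Changes?       │ls 
ata│ Unsaved changes detected. │per
he │            [OK]           │ion
he └───────────────────────────┘oca


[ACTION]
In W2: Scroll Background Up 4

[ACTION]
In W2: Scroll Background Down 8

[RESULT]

                                   
                                   
                                   
                                   
━━━━━━━━━━━━━━━━━━━━━━━━━━━━━━━━━━┓
alendarWidget                     ┃
──────────────────────────────────┨
           April 2023             ┃
 Tu We Th Fr Sa Su                ┃
              1  2*               ┃
  4  5  6  7  8  9                ┃
 11 12 13 14 15 16                ┃
━━━━━━━━━━━━━━━━━━━━━━━━━━━━━━━━━━━
DialogModal                        
───────────────────────────────────
he process implements user sessions
he process implements cached result
   ┌───────────────────────────┐   
he │       Save Changes?       │lts
   │ Unsaved changes detected. │   
   │            [OK]           │   
   └───────────────────────────┘   


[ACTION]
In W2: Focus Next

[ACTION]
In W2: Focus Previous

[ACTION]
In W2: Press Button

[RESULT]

                                   
                                   
                                   
                                   
━━━━━━━━━━━━━━━━━━━━━━━━━━━━━━━━━━┓
alendarWidget                     ┃
──────────────────────────────────┨
           April 2023             ┃
 Tu We Th Fr Sa Su                ┃
              1  2*               ┃
  4  5  6  7  8  9                ┃
 11 12 13 14 15 16                ┃
━━━━━━━━━━━━━━━━━━━━━━━━━━━━━━━━━━━
DialogModal                        
───────────────────────────────────
he process implements user sessions
he process implements cached result
                                   
he pipeline analyzes cached results
                                   
                                   
                                   
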